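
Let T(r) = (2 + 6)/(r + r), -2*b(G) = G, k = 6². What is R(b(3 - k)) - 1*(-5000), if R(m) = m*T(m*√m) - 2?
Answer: 4998 + 4*√66/33 ≈ 4999.0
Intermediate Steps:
k = 36
b(G) = -G/2
T(r) = 4/r (T(r) = 8/((2*r)) = 8*(1/(2*r)) = 4/r)
R(m) = -2 + 4/√m (R(m) = m*(4/((m*√m))) - 2 = m*(4/(m^(3/2))) - 2 = m*(4/m^(3/2)) - 2 = 4/√m - 2 = -2 + 4/√m)
R(b(3 - k)) - 1*(-5000) = (-2 + 4/√(-(3 - 1*36)/2)) - 1*(-5000) = (-2 + 4/√(-(3 - 36)/2)) + 5000 = (-2 + 4/√(-½*(-33))) + 5000 = (-2 + 4/√(33/2)) + 5000 = (-2 + 4*(√66/33)) + 5000 = (-2 + 4*√66/33) + 5000 = 4998 + 4*√66/33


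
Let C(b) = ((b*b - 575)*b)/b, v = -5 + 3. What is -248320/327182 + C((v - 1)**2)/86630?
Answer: -5418397377/7085944165 ≈ -0.76467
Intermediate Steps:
v = -2
C(b) = -575 + b**2 (C(b) = ((b**2 - 575)*b)/b = ((-575 + b**2)*b)/b = (b*(-575 + b**2))/b = -575 + b**2)
-248320/327182 + C((v - 1)**2)/86630 = -248320/327182 + (-575 + ((-2 - 1)**2)**2)/86630 = -248320*1/327182 + (-575 + ((-3)**2)**2)*(1/86630) = -124160/163591 + (-575 + 9**2)*(1/86630) = -124160/163591 + (-575 + 81)*(1/86630) = -124160/163591 - 494*1/86630 = -124160/163591 - 247/43315 = -5418397377/7085944165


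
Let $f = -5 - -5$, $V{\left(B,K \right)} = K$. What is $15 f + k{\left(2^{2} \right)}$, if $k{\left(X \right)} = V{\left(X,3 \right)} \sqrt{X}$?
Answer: $6$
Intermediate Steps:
$f = 0$ ($f = -5 + 5 = 0$)
$k{\left(X \right)} = 3 \sqrt{X}$
$15 f + k{\left(2^{2} \right)} = 15 \cdot 0 + 3 \sqrt{2^{2}} = 0 + 3 \sqrt{4} = 0 + 3 \cdot 2 = 0 + 6 = 6$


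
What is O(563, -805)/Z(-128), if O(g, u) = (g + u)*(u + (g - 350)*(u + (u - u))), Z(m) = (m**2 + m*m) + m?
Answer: 2084467/1632 ≈ 1277.2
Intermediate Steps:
Z(m) = m + 2*m**2 (Z(m) = (m**2 + m**2) + m = 2*m**2 + m = m + 2*m**2)
O(g, u) = (g + u)*(u + u*(-350 + g)) (O(g, u) = (g + u)*(u + (-350 + g)*(u + 0)) = (g + u)*(u + (-350 + g)*u) = (g + u)*(u + u*(-350 + g)))
O(563, -805)/Z(-128) = (-805*(563**2 - 349*563 - 349*(-805) + 563*(-805)))/((-128*(1 + 2*(-128)))) = (-805*(316969 - 196487 + 280945 - 453215))/((-128*(1 - 256))) = (-805*(-51788))/((-128*(-255))) = 41689340/32640 = 41689340*(1/32640) = 2084467/1632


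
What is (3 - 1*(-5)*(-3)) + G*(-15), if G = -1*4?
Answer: 48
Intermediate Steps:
G = -4
(3 - 1*(-5)*(-3)) + G*(-15) = (3 - 1*(-5)*(-3)) - 4*(-15) = (3 + 5*(-3)) + 60 = (3 - 15) + 60 = -12 + 60 = 48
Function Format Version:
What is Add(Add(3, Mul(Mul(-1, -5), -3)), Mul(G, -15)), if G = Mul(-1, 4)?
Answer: 48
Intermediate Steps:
G = -4
Add(Add(3, Mul(Mul(-1, -5), -3)), Mul(G, -15)) = Add(Add(3, Mul(Mul(-1, -5), -3)), Mul(-4, -15)) = Add(Add(3, Mul(5, -3)), 60) = Add(Add(3, -15), 60) = Add(-12, 60) = 48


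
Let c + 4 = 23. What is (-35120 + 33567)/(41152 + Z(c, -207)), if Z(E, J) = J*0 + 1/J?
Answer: -321471/8518463 ≈ -0.037738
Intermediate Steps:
c = 19 (c = -4 + 23 = 19)
Z(E, J) = 1/J (Z(E, J) = 0 + 1/J = 1/J)
(-35120 + 33567)/(41152 + Z(c, -207)) = (-35120 + 33567)/(41152 + 1/(-207)) = -1553/(41152 - 1/207) = -1553/8518463/207 = -1553*207/8518463 = -321471/8518463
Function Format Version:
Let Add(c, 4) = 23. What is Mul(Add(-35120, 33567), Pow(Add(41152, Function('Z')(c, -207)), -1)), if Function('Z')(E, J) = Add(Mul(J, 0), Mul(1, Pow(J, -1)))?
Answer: Rational(-321471, 8518463) ≈ -0.037738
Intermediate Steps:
c = 19 (c = Add(-4, 23) = 19)
Function('Z')(E, J) = Pow(J, -1) (Function('Z')(E, J) = Add(0, Pow(J, -1)) = Pow(J, -1))
Mul(Add(-35120, 33567), Pow(Add(41152, Function('Z')(c, -207)), -1)) = Mul(Add(-35120, 33567), Pow(Add(41152, Pow(-207, -1)), -1)) = Mul(-1553, Pow(Add(41152, Rational(-1, 207)), -1)) = Mul(-1553, Pow(Rational(8518463, 207), -1)) = Mul(-1553, Rational(207, 8518463)) = Rational(-321471, 8518463)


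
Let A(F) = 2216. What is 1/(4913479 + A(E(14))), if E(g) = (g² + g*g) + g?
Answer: 1/4915695 ≈ 2.0343e-7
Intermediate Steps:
E(g) = g + 2*g² (E(g) = (g² + g²) + g = 2*g² + g = g + 2*g²)
1/(4913479 + A(E(14))) = 1/(4913479 + 2216) = 1/4915695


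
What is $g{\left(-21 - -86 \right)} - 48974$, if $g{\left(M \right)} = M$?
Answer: $-48909$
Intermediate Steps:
$g{\left(-21 - -86 \right)} - 48974 = \left(-21 - -86\right) - 48974 = \left(-21 + 86\right) - 48974 = 65 - 48974 = -48909$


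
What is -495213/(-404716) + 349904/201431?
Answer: 241362997067/81522348596 ≈ 2.9607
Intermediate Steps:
-495213/(-404716) + 349904/201431 = -495213*(-1/404716) + 349904*(1/201431) = 495213/404716 + 349904/201431 = 241362997067/81522348596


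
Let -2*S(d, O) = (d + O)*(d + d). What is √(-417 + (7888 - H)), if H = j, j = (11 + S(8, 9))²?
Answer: 3*I*√906 ≈ 90.3*I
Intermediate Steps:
S(d, O) = -d*(O + d) (S(d, O) = -(d + O)*(d + d)/2 = -(O + d)*2*d/2 = -d*(O + d))
j = 15625 (j = (11 - 1*8*(9 + 8))² = (11 - 1*8*17)² = (11 - 136)² = (-125)² = 15625)
H = 15625
√(-417 + (7888 - H)) = √(-417 + (7888 - 1*15625)) = √(-417 + (7888 - 15625)) = √(-417 - 7737) = √(-8154) = 3*I*√906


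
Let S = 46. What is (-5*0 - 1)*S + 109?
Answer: 63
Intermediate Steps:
(-5*0 - 1)*S + 109 = (-5*0 - 1)*46 + 109 = (0 - 1)*46 + 109 = -1*46 + 109 = -46 + 109 = 63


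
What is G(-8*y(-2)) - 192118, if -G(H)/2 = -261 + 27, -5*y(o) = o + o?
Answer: -191650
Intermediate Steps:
y(o) = -2*o/5 (y(o) = -(o + o)/5 = -2*o/5)
G(H) = 468 (G(H) = -2*(-261 + 27) = -2*(-234) = 468)
G(-8*y(-2)) - 192118 = 468 - 192118 = -191650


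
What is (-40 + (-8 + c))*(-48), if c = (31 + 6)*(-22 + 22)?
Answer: 2304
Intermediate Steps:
c = 0 (c = 37*0 = 0)
(-40 + (-8 + c))*(-48) = (-40 + (-8 + 0))*(-48) = (-40 - 8)*(-48) = -48*(-48) = 2304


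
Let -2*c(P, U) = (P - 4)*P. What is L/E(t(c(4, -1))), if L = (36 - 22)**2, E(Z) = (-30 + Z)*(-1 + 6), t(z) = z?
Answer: -98/75 ≈ -1.3067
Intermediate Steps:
c(P, U) = -P*(-4 + P)/2 (c(P, U) = -(P - 4)*P/2 = -(-4 + P)*P/2 = -P*(-4 + P)/2)
E(Z) = -150 + 5*Z (E(Z) = (-30 + Z)*5 = -150 + 5*Z)
L = 196 (L = 14**2 = 196)
L/E(t(c(4, -1))) = 196/(-150 + 5*((1/2)*4*(4 - 1*4))) = 196/(-150 + 5*((1/2)*4*(4 - 4))) = 196/(-150 + 5*((1/2)*4*0)) = 196/(-150 + 5*0) = 196/(-150 + 0) = 196/(-150) = 196*(-1/150) = -98/75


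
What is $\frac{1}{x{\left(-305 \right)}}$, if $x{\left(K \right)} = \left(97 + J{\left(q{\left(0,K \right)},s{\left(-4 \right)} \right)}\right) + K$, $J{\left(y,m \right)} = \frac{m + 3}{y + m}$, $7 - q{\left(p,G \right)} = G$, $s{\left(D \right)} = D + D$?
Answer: $- \frac{304}{63237} \approx -0.0048073$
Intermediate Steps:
$s{\left(D \right)} = 2 D$
$q{\left(p,G \right)} = 7 - G$
$J{\left(y,m \right)} = \frac{3 + m}{m + y}$
$x{\left(K \right)} = 97 + K - \frac{5}{-1 - K}$ ($x{\left(K \right)} = \left(97 + \frac{3 + 2 \left(-4\right)}{2 \left(-4\right) - \left(-7 + K\right)}\right) + K = \left(97 + \frac{3 - 8}{-8 - \left(-7 + K\right)}\right) + K = \left(97 + \frac{1}{-1 - K} \left(-5\right)\right) + K = \left(97 - \frac{5}{-1 - K}\right) + K = 97 + K - \frac{5}{-1 - K}$)
$\frac{1}{x{\left(-305 \right)}} = \frac{1}{\frac{1}{1 - 305} \left(5 + \left(1 - 305\right) \left(97 - 305\right)\right)} = \frac{1}{\frac{1}{-304} \left(5 - -63232\right)} = \frac{1}{\left(- \frac{1}{304}\right) \left(5 + 63232\right)} = \frac{1}{\left(- \frac{1}{304}\right) 63237} = \frac{1}{- \frac{63237}{304}} = - \frac{304}{63237}$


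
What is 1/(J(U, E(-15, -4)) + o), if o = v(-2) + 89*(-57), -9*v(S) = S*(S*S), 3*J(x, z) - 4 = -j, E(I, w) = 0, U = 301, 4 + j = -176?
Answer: -9/45097 ≈ -0.00019957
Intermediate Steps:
j = -180 (j = -4 - 176 = -180)
J(x, z) = 184/3 (J(x, z) = 4/3 + (-1*(-180))/3 = 4/3 + (1/3)*180 = 4/3 + 60 = 184/3)
v(S) = -S**3/9 (v(S) = -S*S*S/9 = -S*S**2/9 = -S**3/9)
o = -45649/9 (o = -1/9*(-2)**3 + 89*(-57) = -1/9*(-8) - 5073 = 8/9 - 5073 = -45649/9 ≈ -5072.1)
1/(J(U, E(-15, -4)) + o) = 1/(184/3 - 45649/9) = 1/(-45097/9) = -9/45097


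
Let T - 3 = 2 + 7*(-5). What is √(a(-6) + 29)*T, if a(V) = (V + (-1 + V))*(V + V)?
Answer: -30*√185 ≈ -408.04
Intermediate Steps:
a(V) = 2*V*(-1 + 2*V) (a(V) = (-1 + 2*V)*(2*V) = 2*V*(-1 + 2*V))
T = -30 (T = 3 + (2 + 7*(-5)) = 3 + (2 - 35) = 3 - 33 = -30)
√(a(-6) + 29)*T = √(2*(-6)*(-1 + 2*(-6)) + 29)*(-30) = √(2*(-6)*(-1 - 12) + 29)*(-30) = √(2*(-6)*(-13) + 29)*(-30) = √(156 + 29)*(-30) = √185*(-30) = -30*√185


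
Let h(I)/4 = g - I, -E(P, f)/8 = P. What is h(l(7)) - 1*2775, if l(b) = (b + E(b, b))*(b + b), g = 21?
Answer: 53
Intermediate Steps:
E(P, f) = -8*P
l(b) = -14*b² (l(b) = (b - 8*b)*(b + b) = (-7*b)*(2*b) = -14*b²)
h(I) = 84 - 4*I (h(I) = 4*(21 - I) = 84 - 4*I)
h(l(7)) - 1*2775 = (84 - (-56)*7²) - 1*2775 = (84 - (-56)*49) - 2775 = (84 - 4*(-686)) - 2775 = (84 + 2744) - 2775 = 2828 - 2775 = 53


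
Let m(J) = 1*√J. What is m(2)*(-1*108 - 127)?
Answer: -235*√2 ≈ -332.34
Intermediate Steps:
m(J) = √J
m(2)*(-1*108 - 127) = √2*(-1*108 - 127) = √2*(-108 - 127) = √2*(-235) = -235*√2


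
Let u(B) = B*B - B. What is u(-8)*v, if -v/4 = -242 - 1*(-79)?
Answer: 46944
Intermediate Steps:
u(B) = B² - B
v = 652 (v = -4*(-242 - 1*(-79)) = -4*(-242 + 79) = -4*(-163) = 652)
u(-8)*v = -8*(-1 - 8)*652 = -8*(-9)*652 = 72*652 = 46944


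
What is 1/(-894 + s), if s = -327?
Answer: -1/1221 ≈ -0.00081900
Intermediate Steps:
1/(-894 + s) = 1/(-894 - 327) = 1/(-1221) = -1/1221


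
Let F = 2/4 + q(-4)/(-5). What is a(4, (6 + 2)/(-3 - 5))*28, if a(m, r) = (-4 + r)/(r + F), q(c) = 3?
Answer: 1400/11 ≈ 127.27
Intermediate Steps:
F = -⅒ (F = 2/4 + 3/(-5) = 2*(¼) + 3*(-⅕) = ½ - ⅗ = -⅒ ≈ -0.10000)
a(m, r) = (-4 + r)/(-⅒ + r) (a(m, r) = (-4 + r)/(r - ⅒) = (-4 + r)/(-⅒ + r))
a(4, (6 + 2)/(-3 - 5))*28 = (10*(-4 + (6 + 2)/(-3 - 5))/(-1 + 10*((6 + 2)/(-3 - 5))))*28 = (10*(-4 + 8/(-8))/(-1 + 10*(8/(-8))))*28 = (10*(-4 + 8*(-⅛))/(-1 + 10*(8*(-⅛))))*28 = (10*(-4 - 1)/(-1 + 10*(-1)))*28 = (10*(-5)/(-1 - 10))*28 = (10*(-5)/(-11))*28 = (10*(-1/11)*(-5))*28 = (50/11)*28 = 1400/11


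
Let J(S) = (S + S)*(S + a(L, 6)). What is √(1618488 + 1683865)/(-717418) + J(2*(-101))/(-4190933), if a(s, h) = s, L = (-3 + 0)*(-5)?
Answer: -75548/4190933 - √3302353/717418 ≈ -0.020560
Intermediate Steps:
L = 15 (L = -3*(-5) = 15)
J(S) = 2*S*(15 + S) (J(S) = (S + S)*(S + 15) = (2*S)*(15 + S) = 2*S*(15 + S))
√(1618488 + 1683865)/(-717418) + J(2*(-101))/(-4190933) = √(1618488 + 1683865)/(-717418) + (2*(2*(-101))*(15 + 2*(-101)))/(-4190933) = √3302353*(-1/717418) + (2*(-202)*(15 - 202))*(-1/4190933) = -√3302353/717418 + (2*(-202)*(-187))*(-1/4190933) = -√3302353/717418 + 75548*(-1/4190933) = -√3302353/717418 - 75548/4190933 = -75548/4190933 - √3302353/717418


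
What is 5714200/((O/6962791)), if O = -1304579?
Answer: -39786780332200/1304579 ≈ -3.0498e+7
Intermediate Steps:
5714200/((O/6962791)) = 5714200/((-1304579/6962791)) = 5714200/((-1304579*1/6962791)) = 5714200/(-1304579/6962791) = 5714200*(-6962791/1304579) = -39786780332200/1304579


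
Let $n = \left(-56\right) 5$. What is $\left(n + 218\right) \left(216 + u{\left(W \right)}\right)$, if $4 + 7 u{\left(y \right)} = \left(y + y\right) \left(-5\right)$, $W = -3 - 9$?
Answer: $- \frac{100936}{7} \approx -14419.0$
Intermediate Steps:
$n = -280$
$W = -12$ ($W = -3 - 9 = -12$)
$u{\left(y \right)} = - \frac{4}{7} - \frac{10 y}{7}$ ($u{\left(y \right)} = - \frac{4}{7} + \frac{\left(y + y\right) \left(-5\right)}{7} = - \frac{4}{7} + \frac{2 y \left(-5\right)}{7} = - \frac{4}{7} + \frac{\left(-10\right) y}{7} = - \frac{4}{7} - \frac{10 y}{7}$)
$\left(n + 218\right) \left(216 + u{\left(W \right)}\right) = \left(-280 + 218\right) \left(216 - - \frac{116}{7}\right) = - 62 \left(216 + \left(- \frac{4}{7} + \frac{120}{7}\right)\right) = - 62 \left(216 + \frac{116}{7}\right) = \left(-62\right) \frac{1628}{7} = - \frac{100936}{7}$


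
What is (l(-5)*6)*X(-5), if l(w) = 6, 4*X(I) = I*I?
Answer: 225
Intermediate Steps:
X(I) = I²/4 (X(I) = (I*I)/4 = I²/4)
(l(-5)*6)*X(-5) = (6*6)*((¼)*(-5)²) = 36*((¼)*25) = 36*(25/4) = 225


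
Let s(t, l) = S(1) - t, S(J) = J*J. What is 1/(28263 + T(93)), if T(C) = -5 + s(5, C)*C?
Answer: 1/27886 ≈ 3.5860e-5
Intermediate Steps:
S(J) = J²
s(t, l) = 1 - t (s(t, l) = 1² - t = 1 - t)
T(C) = -5 - 4*C (T(C) = -5 + (1 - 1*5)*C = -5 + (1 - 5)*C = -5 - 4*C)
1/(28263 + T(93)) = 1/(28263 + (-5 - 4*93)) = 1/(28263 + (-5 - 372)) = 1/(28263 - 377) = 1/27886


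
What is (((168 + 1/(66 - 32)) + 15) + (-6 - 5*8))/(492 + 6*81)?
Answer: 1553/11084 ≈ 0.14011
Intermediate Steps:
(((168 + 1/(66 - 32)) + 15) + (-6 - 5*8))/(492 + 6*81) = (((168 + 1/34) + 15) + (-6 - 40))/(492 + 486) = (((168 + 1/34) + 15) - 46)/978 = ((5713/34 + 15) - 46)*(1/978) = (6223/34 - 46)*(1/978) = (4659/34)*(1/978) = 1553/11084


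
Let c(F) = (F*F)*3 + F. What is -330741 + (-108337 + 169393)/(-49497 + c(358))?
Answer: -110914925517/335353 ≈ -3.3074e+5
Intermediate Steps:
c(F) = F + 3*F² (c(F) = F²*3 + F = 3*F² + F = F + 3*F²)
-330741 + (-108337 + 169393)/(-49497 + c(358)) = -330741 + (-108337 + 169393)/(-49497 + 358*(1 + 3*358)) = -330741 + 61056/(-49497 + 358*(1 + 1074)) = -330741 + 61056/(-49497 + 358*1075) = -330741 + 61056/(-49497 + 384850) = -330741 + 61056/335353 = -110914925517/335353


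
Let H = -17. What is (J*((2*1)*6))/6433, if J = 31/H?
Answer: -372/109361 ≈ -0.0034016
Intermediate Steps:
J = -31/17 (J = 31/(-17) = 31*(-1/17) = -31/17 ≈ -1.8235)
(J*((2*1)*6))/6433 = -31*2*1*6/17/6433 = -62*6/17*(1/6433) = -31/17*12*(1/6433) = -372/17*1/6433 = -372/109361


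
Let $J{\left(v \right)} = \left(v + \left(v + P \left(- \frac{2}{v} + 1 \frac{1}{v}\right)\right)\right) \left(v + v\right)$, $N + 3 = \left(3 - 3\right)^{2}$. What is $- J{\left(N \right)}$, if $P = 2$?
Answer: $-32$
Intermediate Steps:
$N = -3$ ($N = -3 + \left(3 - 3\right)^{2} = -3 + 0^{2} = -3 + 0 = -3$)
$J{\left(v \right)} = 2 v \left(- \frac{2}{v} + 2 v\right)$ ($J{\left(v \right)} = \left(v + \left(v + 2 \left(- \frac{2}{v} + 1 \frac{1}{v}\right)\right)\right) \left(v + v\right) = \left(v + \left(v + 2 \left(- \frac{2}{v} + \frac{1}{v}\right)\right)\right) 2 v = \left(v + \left(v + 2 \left(- \frac{1}{v}\right)\right)\right) 2 v = \left(v + \left(v - \frac{2}{v}\right)\right) 2 v = \left(- \frac{2}{v} + 2 v\right) 2 v = 2 v \left(- \frac{2}{v} + 2 v\right)$)
$- J{\left(N \right)} = - (-4 + 4 \left(-3\right)^{2}) = - (-4 + 4 \cdot 9) = - (-4 + 36) = \left(-1\right) 32 = -32$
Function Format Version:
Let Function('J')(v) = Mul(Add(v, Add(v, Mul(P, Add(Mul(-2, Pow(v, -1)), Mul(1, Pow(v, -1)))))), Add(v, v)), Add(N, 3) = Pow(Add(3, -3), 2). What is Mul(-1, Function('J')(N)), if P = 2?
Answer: -32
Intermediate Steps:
N = -3 (N = Add(-3, Pow(Add(3, -3), 2)) = Add(-3, Pow(0, 2)) = Add(-3, 0) = -3)
Function('J')(v) = Mul(2, v, Add(Mul(-2, Pow(v, -1)), Mul(2, v))) (Function('J')(v) = Mul(Add(v, Add(v, Mul(2, Add(Mul(-2, Pow(v, -1)), Mul(1, Pow(v, -1)))))), Add(v, v)) = Mul(Add(v, Add(v, Mul(2, Add(Mul(-2, Pow(v, -1)), Pow(v, -1))))), Mul(2, v)) = Mul(Add(v, Add(v, Mul(2, Mul(-1, Pow(v, -1))))), Mul(2, v)) = Mul(Add(v, Add(v, Mul(-2, Pow(v, -1)))), Mul(2, v)) = Mul(Add(Mul(-2, Pow(v, -1)), Mul(2, v)), Mul(2, v)) = Mul(2, v, Add(Mul(-2, Pow(v, -1)), Mul(2, v))))
Mul(-1, Function('J')(N)) = Mul(-1, Add(-4, Mul(4, Pow(-3, 2)))) = Mul(-1, Add(-4, Mul(4, 9))) = Mul(-1, Add(-4, 36)) = Mul(-1, 32) = -32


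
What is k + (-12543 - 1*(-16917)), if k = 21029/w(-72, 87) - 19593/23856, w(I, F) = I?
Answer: 41725261/10224 ≈ 4081.1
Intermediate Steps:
k = -2994515/10224 (k = 21029/(-72) - 19593/23856 = 21029*(-1/72) - 19593*1/23856 = -21029/72 - 933/1136 = -2994515/10224 ≈ -292.89)
k + (-12543 - 1*(-16917)) = -2994515/10224 + (-12543 - 1*(-16917)) = -2994515/10224 + (-12543 + 16917) = -2994515/10224 + 4374 = 41725261/10224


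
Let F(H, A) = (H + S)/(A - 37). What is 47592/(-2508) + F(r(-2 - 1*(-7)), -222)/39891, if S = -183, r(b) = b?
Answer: -40975758652/2159339721 ≈ -18.976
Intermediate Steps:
F(H, A) = (-183 + H)/(-37 + A) (F(H, A) = (H - 183)/(A - 37) = (-183 + H)/(-37 + A))
47592/(-2508) + F(r(-2 - 1*(-7)), -222)/39891 = 47592/(-2508) + ((-183 + (-2 - 1*(-7)))/(-37 - 222))/39891 = 47592*(-1/2508) + ((-183 + (-2 + 7))/(-259))*(1/39891) = -3966/209 - (-183 + 5)/259*(1/39891) = -3966/209 - 1/259*(-178)*(1/39891) = -3966/209 + (178/259)*(1/39891) = -3966/209 + 178/10331769 = -40975758652/2159339721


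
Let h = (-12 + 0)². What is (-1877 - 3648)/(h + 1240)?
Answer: -5525/1384 ≈ -3.9921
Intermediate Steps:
h = 144 (h = (-12)² = 144)
(-1877 - 3648)/(h + 1240) = (-1877 - 3648)/(144 + 1240) = -5525/1384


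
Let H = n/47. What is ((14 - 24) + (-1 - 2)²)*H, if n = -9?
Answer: 9/47 ≈ 0.19149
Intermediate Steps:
H = -9/47 ≈ -0.19149
((14 - 24) + (-1 - 2)²)*H = ((14 - 24) + (-1 - 2)²)*(-9/47) = (-10 + (-3)²)*(-9/47) = (-10 + 9)*(-9/47) = -1*(-9/47) = 9/47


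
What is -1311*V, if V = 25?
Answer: -32775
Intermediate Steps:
-1311*V = -1311*25 = -32775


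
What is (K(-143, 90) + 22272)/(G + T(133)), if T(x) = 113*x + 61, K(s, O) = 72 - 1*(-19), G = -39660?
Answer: -22363/24570 ≈ -0.91018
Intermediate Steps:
K(s, O) = 91 (K(s, O) = 72 + 19 = 91)
T(x) = 61 + 113*x
(K(-143, 90) + 22272)/(G + T(133)) = (91 + 22272)/(-39660 + (61 + 113*133)) = 22363/(-39660 + (61 + 15029)) = 22363/(-39660 + 15090) = 22363/(-24570) = 22363*(-1/24570) = -22363/24570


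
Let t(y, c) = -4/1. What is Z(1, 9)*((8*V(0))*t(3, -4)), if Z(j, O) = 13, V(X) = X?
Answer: 0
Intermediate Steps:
t(y, c) = -4 (t(y, c) = -4*1 = -4)
Z(1, 9)*((8*V(0))*t(3, -4)) = 13*((8*0)*(-4)) = 13*(0*(-4)) = 13*0 = 0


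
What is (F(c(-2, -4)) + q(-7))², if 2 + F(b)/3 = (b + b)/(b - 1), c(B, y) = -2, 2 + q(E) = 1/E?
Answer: 841/49 ≈ 17.163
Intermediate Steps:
q(E) = -2 + 1/E
F(b) = -6 + 6*b/(-1 + b) (F(b) = -6 + 3*((b + b)/(b - 1)) = -6 + 3*((2*b)/(-1 + b)) = -6 + 3*(2*b/(-1 + b)) = -6 + 6*b/(-1 + b))
(F(c(-2, -4)) + q(-7))² = (6/(-1 - 2) + (-2 + 1/(-7)))² = (6/(-3) + (-2 - ⅐))² = (6*(-⅓) - 15/7)² = (-2 - 15/7)² = (-29/7)² = 841/49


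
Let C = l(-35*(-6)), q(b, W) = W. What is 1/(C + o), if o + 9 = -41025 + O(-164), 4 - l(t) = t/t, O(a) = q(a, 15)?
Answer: -1/41016 ≈ -2.4381e-5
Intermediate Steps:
O(a) = 15
l(t) = 3 (l(t) = 4 - t/t = 4 - 1*1 = 4 - 1 = 3)
o = -41019 (o = -9 + (-41025 + 15) = -9 - 41010 = -41019)
C = 3
1/(C + o) = 1/(3 - 41019) = 1/(-41016) = -1/41016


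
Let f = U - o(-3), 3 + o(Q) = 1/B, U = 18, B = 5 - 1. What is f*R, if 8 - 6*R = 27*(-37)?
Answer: 83581/24 ≈ 3482.5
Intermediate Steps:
B = 4
o(Q) = -11/4 (o(Q) = -3 + 1/4 = -3 + ¼ = -11/4)
f = 83/4 (f = 18 - 1*(-11/4) = 18 + 11/4 = 83/4 ≈ 20.750)
R = 1007/6 (R = 4/3 - 9*(-37)/2 = 4/3 - ⅙*(-999) = 4/3 + 333/2 = 1007/6 ≈ 167.83)
f*R = (83/4)*(1007/6) = 83581/24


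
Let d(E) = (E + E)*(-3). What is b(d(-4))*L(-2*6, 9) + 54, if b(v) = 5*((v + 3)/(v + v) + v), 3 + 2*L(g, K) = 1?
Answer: -1101/16 ≈ -68.813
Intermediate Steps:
L(g, K) = -1 (L(g, K) = -3/2 + (½)*1 = -3/2 + ½ = -1)
d(E) = -6*E (d(E) = (2*E)*(-3) = -6*E)
b(v) = 5*v + 5*(3 + v)/(2*v) (b(v) = 5*((3 + v)/((2*v)) + v) = 5*((3 + v)*(1/(2*v)) + v) = 5*((3 + v)/(2*v) + v) = 5*(v + (3 + v)/(2*v)) = 5*v + 5*(3 + v)/(2*v))
b(d(-4))*L(-2*6, 9) + 54 = (5/2 + 5*(-6*(-4)) + 15/(2*((-6*(-4)))))*(-1) + 54 = (5/2 + 5*24 + (15/2)/24)*(-1) + 54 = (5/2 + 120 + (15/2)*(1/24))*(-1) + 54 = (5/2 + 120 + 5/16)*(-1) + 54 = (1965/16)*(-1) + 54 = -1965/16 + 54 = -1101/16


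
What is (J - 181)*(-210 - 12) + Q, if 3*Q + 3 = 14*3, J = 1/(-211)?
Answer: 8481367/211 ≈ 40196.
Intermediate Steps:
J = -1/211 ≈ -0.0047393
Q = 13 (Q = -1 + (14*3)/3 = -1 + (⅓)*42 = -1 + 14 = 13)
(J - 181)*(-210 - 12) + Q = (-1/211 - 181)*(-210 - 12) + 13 = -38192/211*(-222) + 13 = 8478624/211 + 13 = 8481367/211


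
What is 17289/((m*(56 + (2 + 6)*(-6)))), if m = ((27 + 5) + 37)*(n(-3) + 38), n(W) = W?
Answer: 5763/6440 ≈ 0.89488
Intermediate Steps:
m = 2415 (m = ((27 + 5) + 37)*(-3 + 38) = (32 + 37)*35 = 69*35 = 2415)
17289/((m*(56 + (2 + 6)*(-6)))) = 17289/((2415*(56 + (2 + 6)*(-6)))) = 17289/((2415*(56 + 8*(-6)))) = 17289/((2415*(56 - 48))) = 17289/((2415*8)) = 17289/19320 = 17289*(1/19320) = 5763/6440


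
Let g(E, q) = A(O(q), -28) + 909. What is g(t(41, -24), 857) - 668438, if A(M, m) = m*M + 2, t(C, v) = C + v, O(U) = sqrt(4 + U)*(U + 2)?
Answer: -667527 - 24052*sqrt(861) ≈ -1.3733e+6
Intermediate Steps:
O(U) = sqrt(4 + U)*(2 + U)
A(M, m) = 2 + M*m (A(M, m) = M*m + 2 = 2 + M*m)
g(E, q) = 911 - 28*sqrt(4 + q)*(2 + q) (g(E, q) = (2 + (sqrt(4 + q)*(2 + q))*(-28)) + 909 = (2 - 28*sqrt(4 + q)*(2 + q)) + 909 = 911 - 28*sqrt(4 + q)*(2 + q))
g(t(41, -24), 857) - 668438 = (911 - 28*sqrt(4 + 857)*(2 + 857)) - 668438 = (911 - 28*sqrt(861)*859) - 668438 = (911 - 24052*sqrt(861)) - 668438 = -667527 - 24052*sqrt(861)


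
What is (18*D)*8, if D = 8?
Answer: 1152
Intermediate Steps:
(18*D)*8 = (18*8)*8 = 144*8 = 1152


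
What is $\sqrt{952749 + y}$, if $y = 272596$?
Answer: $\sqrt{1225345} \approx 1107.0$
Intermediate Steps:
$\sqrt{952749 + y} = \sqrt{952749 + 272596} = \sqrt{1225345}$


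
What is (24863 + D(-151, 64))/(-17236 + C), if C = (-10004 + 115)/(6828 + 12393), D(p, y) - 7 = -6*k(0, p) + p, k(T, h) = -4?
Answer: -475585203/331303045 ≈ -1.4355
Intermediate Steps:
D(p, y) = 31 + p (D(p, y) = 7 + (-6*(-4) + p) = 7 + (24 + p) = 31 + p)
C = -9889/19221 ≈ -0.51449
(24863 + D(-151, 64))/(-17236 + C) = (24863 + (31 - 151))/(-17236 - 9889/19221) = (24863 - 120)/(-331303045/19221) = 24743*(-19221/331303045) = -475585203/331303045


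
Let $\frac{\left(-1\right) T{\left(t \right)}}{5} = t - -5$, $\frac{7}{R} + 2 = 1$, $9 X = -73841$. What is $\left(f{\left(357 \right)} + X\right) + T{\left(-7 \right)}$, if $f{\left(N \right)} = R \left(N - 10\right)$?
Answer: $- \frac{95612}{9} \approx -10624.0$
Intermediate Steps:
$X = - \frac{73841}{9}$ ($X = \frac{1}{9} \left(-73841\right) = - \frac{73841}{9} \approx -8204.6$)
$R = -7$ ($R = \frac{7}{-2 + 1} = \frac{7}{-1} = 7 \left(-1\right) = -7$)
$T{\left(t \right)} = -25 - 5 t$ ($T{\left(t \right)} = - 5 \left(t - -5\right) = - 5 \left(t + 5\right) = - 5 \left(5 + t\right) = -25 - 5 t$)
$f{\left(N \right)} = 70 - 7 N$ ($f{\left(N \right)} = - 7 \left(N - 10\right) = - 7 \left(-10 + N\right) = 70 - 7 N$)
$\left(f{\left(357 \right)} + X\right) + T{\left(-7 \right)} = \left(\left(70 - 2499\right) - \frac{73841}{9}\right) - -10 = \left(\left(70 - 2499\right) - \frac{73841}{9}\right) + \left(-25 + 35\right) = \left(-2429 - \frac{73841}{9}\right) + 10 = - \frac{95702}{9} + 10 = - \frac{95612}{9}$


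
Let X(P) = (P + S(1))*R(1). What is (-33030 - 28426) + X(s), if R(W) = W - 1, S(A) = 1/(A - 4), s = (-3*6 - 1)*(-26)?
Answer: -61456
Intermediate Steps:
s = 494 (s = (-18 - 1)*(-26) = -19*(-26) = 494)
S(A) = 1/(-4 + A)
R(W) = -1 + W
X(P) = 0 (X(P) = (P + 1/(-4 + 1))*(-1 + 1) = (P + 1/(-3))*0 = (P - ⅓)*0 = (-⅓ + P)*0 = 0)
(-33030 - 28426) + X(s) = (-33030 - 28426) + 0 = -61456 + 0 = -61456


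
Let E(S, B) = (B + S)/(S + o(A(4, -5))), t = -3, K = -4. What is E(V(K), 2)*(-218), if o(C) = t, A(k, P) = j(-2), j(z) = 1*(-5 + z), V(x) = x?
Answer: -436/7 ≈ -62.286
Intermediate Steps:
j(z) = -5 + z
A(k, P) = -7 (A(k, P) = -5 - 2 = -7)
o(C) = -3
E(S, B) = (B + S)/(-3 + S) (E(S, B) = (B + S)/(S - 3) = (B + S)/(-3 + S))
E(V(K), 2)*(-218) = ((2 - 4)/(-3 - 4))*(-218) = (-2/(-7))*(-218) = -⅐*(-2)*(-218) = (2/7)*(-218) = -436/7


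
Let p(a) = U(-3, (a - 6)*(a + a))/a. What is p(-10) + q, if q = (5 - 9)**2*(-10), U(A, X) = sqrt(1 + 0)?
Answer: -1601/10 ≈ -160.10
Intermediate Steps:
U(A, X) = 1 (U(A, X) = sqrt(1) = 1)
q = -160 (q = (-4)**2*(-10) = 16*(-10) = -160)
p(a) = 1/a
p(-10) + q = 1/(-10) - 160 = -1/10 - 160 = -1601/10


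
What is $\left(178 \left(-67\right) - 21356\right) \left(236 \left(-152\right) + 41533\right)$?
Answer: $-188409402$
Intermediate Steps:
$\left(178 \left(-67\right) - 21356\right) \left(236 \left(-152\right) + 41533\right) = \left(-11926 - 21356\right) \left(-35872 + 41533\right) = \left(-33282\right) 5661 = -188409402$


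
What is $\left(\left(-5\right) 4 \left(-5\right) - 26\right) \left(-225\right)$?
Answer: $-16650$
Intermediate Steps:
$\left(\left(-5\right) 4 \left(-5\right) - 26\right) \left(-225\right) = \left(\left(-20\right) \left(-5\right) - 26\right) \left(-225\right) = \left(100 - 26\right) \left(-225\right) = 74 \left(-225\right) = -16650$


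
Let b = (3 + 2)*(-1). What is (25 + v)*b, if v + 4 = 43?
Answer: -320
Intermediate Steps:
v = 39 (v = -4 + 43 = 39)
b = -5 (b = 5*(-1) = -5)
(25 + v)*b = (25 + 39)*(-5) = 64*(-5) = -320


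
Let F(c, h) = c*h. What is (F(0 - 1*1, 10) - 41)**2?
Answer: 2601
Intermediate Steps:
(F(0 - 1*1, 10) - 41)**2 = ((0 - 1*1)*10 - 41)**2 = ((0 - 1)*10 - 41)**2 = (-1*10 - 41)**2 = (-10 - 41)**2 = (-51)**2 = 2601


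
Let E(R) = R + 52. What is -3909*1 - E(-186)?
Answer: -3775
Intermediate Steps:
E(R) = 52 + R
-3909*1 - E(-186) = -3909*1 - (52 - 186) = -3909 - 1*(-134) = -3909 + 134 = -3775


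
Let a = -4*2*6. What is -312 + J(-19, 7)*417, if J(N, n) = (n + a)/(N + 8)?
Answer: 13665/11 ≈ 1242.3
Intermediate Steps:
a = -48 (a = -8*6 = -48)
J(N, n) = (-48 + n)/(8 + N) (J(N, n) = (n - 48)/(N + 8) = (-48 + n)/(8 + N))
-312 + J(-19, 7)*417 = -312 + ((-48 + 7)/(8 - 19))*417 = -312 + (-41/(-11))*417 = -312 - 1/11*(-41)*417 = -312 + (41/11)*417 = -312 + 17097/11 = 13665/11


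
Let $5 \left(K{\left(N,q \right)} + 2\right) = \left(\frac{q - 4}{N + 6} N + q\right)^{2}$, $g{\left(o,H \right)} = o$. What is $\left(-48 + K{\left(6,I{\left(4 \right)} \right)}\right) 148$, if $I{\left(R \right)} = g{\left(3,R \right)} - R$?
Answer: $- \frac{35187}{5} \approx -7037.4$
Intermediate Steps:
$I{\left(R \right)} = 3 - R$
$K{\left(N,q \right)} = -2 + \frac{\left(q + \frac{N \left(-4 + q\right)}{6 + N}\right)^{2}}{5}$ ($K{\left(N,q \right)} = -2 + \frac{\left(\frac{q - 4}{N + 6} N + q\right)^{2}}{5} = -2 + \frac{\left(\frac{-4 + q}{6 + N} N + q\right)^{2}}{5} = -2 + \frac{\left(\frac{N \left(-4 + q\right)}{6 + N} + q\right)^{2}}{5} = -2 + \frac{\left(q + \frac{N \left(-4 + q\right)}{6 + N}\right)^{2}}{5}$)
$\left(-48 + K{\left(6,I{\left(4 \right)} \right)}\right) 148 = \left(-48 - \left(2 - \frac{4 \left(\left(-2\right) 6 + 3 \left(3 - 4\right) + 6 \left(3 - 4\right)\right)^{2}}{5 \left(6 + 6\right)^{2}}\right)\right) 148 = \left(-48 - \left(2 - \frac{4 \left(-12 + 3 \left(3 - 4\right) + 6 \left(3 - 4\right)\right)^{2}}{5 \cdot 144}\right)\right) 148 = \left(-48 - \left(2 - \frac{\left(-12 + 3 \left(-1\right) + 6 \left(-1\right)\right)^{2}}{180}\right)\right) 148 = \left(-48 - \left(2 - \frac{\left(-12 - 3 - 6\right)^{2}}{180}\right)\right) 148 = \left(-48 - \left(2 - \frac{\left(-21\right)^{2}}{180}\right)\right) 148 = \left(-48 - \left(2 - \frac{49}{20}\right)\right) 148 = \left(-48 + \left(-2 + \frac{49}{20}\right)\right) 148 = \left(-48 + \frac{9}{20}\right) 148 = \left(- \frac{951}{20}\right) 148 = - \frac{35187}{5}$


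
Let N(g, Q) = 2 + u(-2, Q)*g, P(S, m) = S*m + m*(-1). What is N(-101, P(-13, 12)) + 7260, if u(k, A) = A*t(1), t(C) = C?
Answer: 24230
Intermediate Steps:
u(k, A) = A (u(k, A) = A*1 = A)
P(S, m) = -m + S*m (P(S, m) = S*m - m = -m + S*m)
N(g, Q) = 2 + Q*g
N(-101, P(-13, 12)) + 7260 = (2 + (12*(-1 - 13))*(-101)) + 7260 = (2 + (12*(-14))*(-101)) + 7260 = (2 - 168*(-101)) + 7260 = (2 + 16968) + 7260 = 16970 + 7260 = 24230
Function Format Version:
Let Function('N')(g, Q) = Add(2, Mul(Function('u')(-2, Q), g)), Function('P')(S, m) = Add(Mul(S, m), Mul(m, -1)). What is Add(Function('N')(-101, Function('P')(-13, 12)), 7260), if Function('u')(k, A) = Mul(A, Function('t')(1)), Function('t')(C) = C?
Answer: 24230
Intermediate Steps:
Function('u')(k, A) = A (Function('u')(k, A) = Mul(A, 1) = A)
Function('P')(S, m) = Add(Mul(-1, m), Mul(S, m)) (Function('P')(S, m) = Add(Mul(S, m), Mul(-1, m)) = Add(Mul(-1, m), Mul(S, m)))
Function('N')(g, Q) = Add(2, Mul(Q, g))
Add(Function('N')(-101, Function('P')(-13, 12)), 7260) = Add(Add(2, Mul(Mul(12, Add(-1, -13)), -101)), 7260) = Add(Add(2, Mul(Mul(12, -14), -101)), 7260) = Add(Add(2, Mul(-168, -101)), 7260) = Add(Add(2, 16968), 7260) = Add(16970, 7260) = 24230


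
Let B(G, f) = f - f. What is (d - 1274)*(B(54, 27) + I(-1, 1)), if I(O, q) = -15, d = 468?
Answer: 12090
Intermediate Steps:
B(G, f) = 0
(d - 1274)*(B(54, 27) + I(-1, 1)) = (468 - 1274)*(0 - 15) = -806*(-15) = 12090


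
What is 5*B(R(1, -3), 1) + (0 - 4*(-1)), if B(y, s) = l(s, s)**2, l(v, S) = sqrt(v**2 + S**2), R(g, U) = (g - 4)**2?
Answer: 14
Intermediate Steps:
R(g, U) = (-4 + g)**2
l(v, S) = sqrt(S**2 + v**2)
B(y, s) = 2*s**2 (B(y, s) = (sqrt(s**2 + s**2))**2 = (sqrt(2*s**2))**2 = (sqrt(2)*sqrt(s**2))**2 = 2*s**2)
5*B(R(1, -3), 1) + (0 - 4*(-1)) = 5*(2*1**2) + (0 - 4*(-1)) = 5*(2*1) + (0 + 4) = 5*2 + 4 = 10 + 4 = 14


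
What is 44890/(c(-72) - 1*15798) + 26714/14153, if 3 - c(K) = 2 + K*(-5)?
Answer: -203710072/228670021 ≈ -0.89085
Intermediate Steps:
c(K) = 1 + 5*K (c(K) = 3 - (2 + K*(-5)) = 3 - (2 - 5*K) = 3 + (-2 + 5*K) = 1 + 5*K)
44890/(c(-72) - 1*15798) + 26714/14153 = 44890/((1 + 5*(-72)) - 1*15798) + 26714/14153 = 44890/((1 - 360) - 15798) + 26714*(1/14153) = 44890/(-359 - 15798) + 26714/14153 = 44890/(-16157) + 26714/14153 = 44890*(-1/16157) + 26714/14153 = -44890/16157 + 26714/14153 = -203710072/228670021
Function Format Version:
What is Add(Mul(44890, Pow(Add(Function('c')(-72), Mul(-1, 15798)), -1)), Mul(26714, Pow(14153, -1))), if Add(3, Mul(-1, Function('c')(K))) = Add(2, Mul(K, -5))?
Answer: Rational(-203710072, 228670021) ≈ -0.89085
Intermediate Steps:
Function('c')(K) = Add(1, Mul(5, K)) (Function('c')(K) = Add(3, Mul(-1, Add(2, Mul(K, -5)))) = Add(3, Mul(-1, Add(2, Mul(-5, K)))) = Add(3, Add(-2, Mul(5, K))) = Add(1, Mul(5, K)))
Add(Mul(44890, Pow(Add(Function('c')(-72), Mul(-1, 15798)), -1)), Mul(26714, Pow(14153, -1))) = Add(Mul(44890, Pow(Add(Add(1, Mul(5, -72)), Mul(-1, 15798)), -1)), Mul(26714, Pow(14153, -1))) = Add(Mul(44890, Pow(Add(Add(1, -360), -15798), -1)), Mul(26714, Rational(1, 14153))) = Add(Mul(44890, Pow(Add(-359, -15798), -1)), Rational(26714, 14153)) = Add(Mul(44890, Pow(-16157, -1)), Rational(26714, 14153)) = Add(Mul(44890, Rational(-1, 16157)), Rational(26714, 14153)) = Add(Rational(-44890, 16157), Rational(26714, 14153)) = Rational(-203710072, 228670021)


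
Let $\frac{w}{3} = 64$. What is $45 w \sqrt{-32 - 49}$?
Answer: $77760 i \approx 77760.0 i$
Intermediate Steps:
$w = 192$ ($w = 3 \cdot 64 = 192$)
$45 w \sqrt{-32 - 49} = 45 \cdot 192 \sqrt{-32 - 49} = 8640 \sqrt{-81} = 8640 \cdot 9 i = 77760 i$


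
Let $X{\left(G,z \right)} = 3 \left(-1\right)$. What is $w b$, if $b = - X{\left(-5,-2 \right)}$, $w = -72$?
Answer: $-216$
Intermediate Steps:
$X{\left(G,z \right)} = -3$
$b = 3$ ($b = \left(-1\right) \left(-3\right) = 3$)
$w b = \left(-72\right) 3 = -216$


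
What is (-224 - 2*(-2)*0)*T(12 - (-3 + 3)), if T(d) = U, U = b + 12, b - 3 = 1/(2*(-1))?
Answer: -3248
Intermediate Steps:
b = 5/2 (b = 3 + 1/(2*(-1)) = 3 + 1/(-2) = 3 - ½ = 5/2 ≈ 2.5000)
U = 29/2 (U = 5/2 + 12 = 29/2 ≈ 14.500)
T(d) = 29/2
(-224 - 2*(-2)*0)*T(12 - (-3 + 3)) = (-224 - 2*(-2)*0)*(29/2) = (-224 + 4*0)*(29/2) = (-224 + 0)*(29/2) = -224*29/2 = -3248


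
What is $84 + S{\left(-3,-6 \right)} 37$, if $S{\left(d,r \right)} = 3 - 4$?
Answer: $47$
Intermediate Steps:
$S{\left(d,r \right)} = -1$ ($S{\left(d,r \right)} = 3 - 4 = -1$)
$84 + S{\left(-3,-6 \right)} 37 = 84 - 37 = 47$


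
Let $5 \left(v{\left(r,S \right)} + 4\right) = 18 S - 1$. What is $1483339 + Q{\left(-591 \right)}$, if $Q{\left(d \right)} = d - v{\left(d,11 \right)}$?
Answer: $\frac{7413563}{5} \approx 1.4827 \cdot 10^{6}$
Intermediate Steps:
$v{\left(r,S \right)} = - \frac{21}{5} + \frac{18 S}{5}$ ($v{\left(r,S \right)} = -4 + \frac{18 S - 1}{5} = -4 + \frac{-1 + 18 S}{5} = -4 + \left(- \frac{1}{5} + \frac{18 S}{5}\right) = - \frac{21}{5} + \frac{18 S}{5}$)
$Q{\left(d \right)} = - \frac{177}{5} + d$ ($Q{\left(d \right)} = d - \left(- \frac{21}{5} + \frac{18}{5} \cdot 11\right) = d - \left(- \frac{21}{5} + \frac{198}{5}\right) = d - \frac{177}{5} = - \frac{177}{5} + d$)
$1483339 + Q{\left(-591 \right)} = 1483339 - \frac{3132}{5} = \frac{7413563}{5}$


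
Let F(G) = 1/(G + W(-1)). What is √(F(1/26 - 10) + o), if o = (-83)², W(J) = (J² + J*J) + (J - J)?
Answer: √32797931/69 ≈ 82.999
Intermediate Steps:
W(J) = 2*J² (W(J) = (J² + J²) + 0 = 2*J² + 0 = 2*J²)
F(G) = 1/(2 + G) (F(G) = 1/(G + 2*(-1)²) = 1/(G + 2*1) = 1/(G + 2) = 1/(2 + G))
o = 6889
√(F(1/26 - 10) + o) = √(1/(2 + (1/26 - 10)) + 6889) = √(1/(2 - 259/26) + 6889) = √(1/(-207/26) + 6889) = √(-26/207 + 6889) = √(1425997/207) = √32797931/69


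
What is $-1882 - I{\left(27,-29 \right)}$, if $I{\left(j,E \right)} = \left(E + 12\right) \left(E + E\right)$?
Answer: $-2868$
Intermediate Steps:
$I{\left(j,E \right)} = 2 E \left(12 + E\right)$ ($I{\left(j,E \right)} = \left(12 + E\right) 2 E = 2 E \left(12 + E\right)$)
$-1882 - I{\left(27,-29 \right)} = -1882 - 2 \left(-29\right) \left(12 - 29\right) = -1882 - 2 \left(-29\right) \left(-17\right) = -1882 - 986 = -2868$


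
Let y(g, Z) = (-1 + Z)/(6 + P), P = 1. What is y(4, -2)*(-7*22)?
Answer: 66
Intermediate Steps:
y(g, Z) = -1/7 + Z/7 (y(g, Z) = (-1 + Z)/(6 + 1) = (-1 + Z)/7 = (-1 + Z)*(1/7) = -1/7 + Z/7)
y(4, -2)*(-7*22) = (-1/7 + (1/7)*(-2))*(-7*22) = (-1/7 - 2/7)*(-154) = -3/7*(-154) = 66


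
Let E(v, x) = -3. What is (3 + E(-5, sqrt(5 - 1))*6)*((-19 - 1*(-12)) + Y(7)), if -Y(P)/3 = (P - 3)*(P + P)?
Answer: 2625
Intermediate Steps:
Y(P) = -6*P*(-3 + P) (Y(P) = -3*(P - 3)*(P + P) = -3*(-3 + P)*2*P = -6*P*(-3 + P))
(3 + E(-5, sqrt(5 - 1))*6)*((-19 - 1*(-12)) + Y(7)) = (3 - 3*6)*((-19 - 1*(-12)) + 6*7*(3 - 1*7)) = (3 - 18)*((-19 + 12) + 6*7*(3 - 7)) = -15*(-7 + 6*7*(-4)) = -15*(-7 - 168) = -15*(-175) = 2625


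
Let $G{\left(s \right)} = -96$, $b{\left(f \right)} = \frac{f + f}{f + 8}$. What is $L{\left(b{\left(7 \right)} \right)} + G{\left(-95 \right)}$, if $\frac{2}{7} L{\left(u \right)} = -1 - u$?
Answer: $- \frac{3083}{30} \approx -102.77$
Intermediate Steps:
$b{\left(f \right)} = \frac{2 f}{8 + f}$
$L{\left(u \right)} = - \frac{7}{2} - \frac{7 u}{2}$ ($L{\left(u \right)} = \frac{7 \left(-1 - u\right)}{2} = - \frac{7}{2} - \frac{7 u}{2}$)
$L{\left(b{\left(7 \right)} \right)} + G{\left(-95 \right)} = \left(- \frac{7}{2} - \frac{7 \cdot 2 \cdot 7 \frac{1}{8 + 7}}{2}\right) - 96 = \left(- \frac{7}{2} - \frac{7 \cdot 2 \cdot 7 \cdot \frac{1}{15}}{2}\right) - 96 = \left(- \frac{7}{2} - \frac{49}{15}\right) - 96 = - \frac{203}{30} - 96 = - \frac{3083}{30}$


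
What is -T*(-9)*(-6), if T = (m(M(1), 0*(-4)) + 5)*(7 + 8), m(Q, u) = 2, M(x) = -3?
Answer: -5670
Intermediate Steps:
T = 105 (T = (2 + 5)*(7 + 8) = 7*15 = 105)
-T*(-9)*(-6) = -105*(-9)*(-6) = -(-945)*(-6) = -1*5670 = -5670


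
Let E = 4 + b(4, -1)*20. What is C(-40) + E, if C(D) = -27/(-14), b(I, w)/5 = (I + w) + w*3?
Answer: 83/14 ≈ 5.9286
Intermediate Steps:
b(I, w) = 5*I + 20*w (b(I, w) = 5*((I + w) + w*3) = 5*((I + w) + 3*w) = 5*(I + 4*w) = 5*I + 20*w)
E = 4 (E = 4 + (5*4 + 20*(-1))*20 = 4 + (20 - 20)*20 = 4 + 0*20 = 4 + 0 = 4)
C(D) = 27/14 (C(D) = -27*(-1/14) = 27/14)
C(-40) + E = 27/14 + 4 = 83/14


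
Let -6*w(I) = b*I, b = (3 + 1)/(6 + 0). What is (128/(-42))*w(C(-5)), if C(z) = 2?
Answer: 128/189 ≈ 0.67725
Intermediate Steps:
b = 2/3 (b = 4/6 = 4*(1/6) = 2/3 ≈ 0.66667)
w(I) = -I/9
(128/(-42))*w(C(-5)) = (128/(-42))*(-1/9*2) = (128*(-1/42))*(-2/9) = -64/21*(-2/9) = 128/189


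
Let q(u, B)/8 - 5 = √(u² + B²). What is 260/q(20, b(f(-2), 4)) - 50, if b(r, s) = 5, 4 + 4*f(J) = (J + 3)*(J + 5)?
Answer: -1613/32 + 13*√17/32 ≈ -48.731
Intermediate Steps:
f(J) = -1 + (3 + J)*(5 + J)/4 (f(J) = -1 + ((J + 3)*(J + 5))/4 = -1 + ((3 + J)*(5 + J))/4 = -1 + (3 + J)*(5 + J)/4)
q(u, B) = 40 + 8*√(B² + u²) (q(u, B) = 40 + 8*√(u² + B²) = 40 + 8*√(B² + u²))
260/q(20, b(f(-2), 4)) - 50 = 260/(40 + 8*√(5² + 20²)) - 50 = 260/(40 + 8*√(25 + 400)) - 50 = 260/(40 + 8*√425) - 50 = 260/(40 + 8*(5*√17)) - 50 = 260/(40 + 40*√17) - 50 = -50 + 260/(40 + 40*√17)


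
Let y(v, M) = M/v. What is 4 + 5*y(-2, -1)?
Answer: 13/2 ≈ 6.5000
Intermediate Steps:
4 + 5*y(-2, -1) = 4 + 5*(-1/(-2)) = 4 + 5*(-1*(-½)) = 4 + 5*(½) = 4 + 5/2 = 13/2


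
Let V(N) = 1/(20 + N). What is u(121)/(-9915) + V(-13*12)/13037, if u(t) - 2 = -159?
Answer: 278356109/17579612280 ≈ 0.015834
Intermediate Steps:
u(t) = -157 (u(t) = 2 - 159 = -157)
u(121)/(-9915) + V(-13*12)/13037 = -157/(-9915) + 1/((20 - 13*12)*13037) = -157*(-1/9915) + (1/13037)/(20 - 156) = 157/9915 + (1/13037)/(-136) = 157/9915 - 1/136*1/13037 = 157/9915 - 1/1773032 = 278356109/17579612280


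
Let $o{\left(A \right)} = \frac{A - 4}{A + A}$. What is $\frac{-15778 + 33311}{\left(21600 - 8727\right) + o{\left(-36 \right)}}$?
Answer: $\frac{157797}{115862} \approx 1.3619$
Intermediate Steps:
$o{\left(A \right)} = \frac{-4 + A}{2 A}$
$\frac{-15778 + 33311}{\left(21600 - 8727\right) + o{\left(-36 \right)}} = \frac{-15778 + 33311}{\left(21600 - 8727\right) + \frac{-4 - 36}{2 \left(-36\right)}} = \frac{17533}{12873 + \frac{1}{2} \left(- \frac{1}{36}\right) \left(-40\right)} = \frac{17533}{12873 + \frac{5}{9}} = \frac{17533}{\frac{115862}{9}} = 17533 \cdot \frac{9}{115862} = \frac{157797}{115862}$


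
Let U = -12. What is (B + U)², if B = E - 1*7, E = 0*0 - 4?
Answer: 529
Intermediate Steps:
E = -4 (E = 0 - 4 = -4)
B = -11 (B = -4 - 1*7 = -4 - 7 = -11)
(B + U)² = (-11 - 12)² = (-23)² = 529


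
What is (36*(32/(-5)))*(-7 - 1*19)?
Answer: 29952/5 ≈ 5990.4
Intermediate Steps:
(36*(32/(-5)))*(-7 - 1*19) = (36*(32*(-⅕)))*(-7 - 19) = (36*(-32/5))*(-26) = -1152/5*(-26) = 29952/5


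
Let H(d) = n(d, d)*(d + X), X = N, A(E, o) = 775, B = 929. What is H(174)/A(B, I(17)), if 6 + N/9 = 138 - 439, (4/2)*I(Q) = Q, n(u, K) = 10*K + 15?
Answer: -908739/155 ≈ -5862.8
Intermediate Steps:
n(u, K) = 15 + 10*K
I(Q) = Q/2
N = -2763 (N = -54 + 9*(138 - 439) = -54 + 9*(-301) = -54 - 2709 = -2763)
X = -2763
H(d) = (-2763 + d)*(15 + 10*d) (H(d) = (15 + 10*d)*(d - 2763) = (15 + 10*d)*(-2763 + d) = (-2763 + d)*(15 + 10*d))
H(174)/A(B, I(17)) = (5*(-2763 + 174)*(3 + 2*174))/775 = (5*(-2589)*(3 + 348))*(1/775) = (5*(-2589)*351)*(1/775) = -4543695*1/775 = -908739/155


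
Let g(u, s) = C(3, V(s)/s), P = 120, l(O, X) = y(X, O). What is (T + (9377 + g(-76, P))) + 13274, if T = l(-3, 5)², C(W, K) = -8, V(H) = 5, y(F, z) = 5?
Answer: 22668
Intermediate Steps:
l(O, X) = 5
g(u, s) = -8
T = 25 (T = 5² = 25)
(T + (9377 + g(-76, P))) + 13274 = (25 + (9377 - 8)) + 13274 = (25 + 9369) + 13274 = 9394 + 13274 = 22668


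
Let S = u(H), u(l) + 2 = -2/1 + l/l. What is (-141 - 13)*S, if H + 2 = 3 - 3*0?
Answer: 462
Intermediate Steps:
H = 1 (H = -2 + (3 - 3*0) = -2 + (3 + 0) = -2 + 3 = 1)
u(l) = -3 (u(l) = -2 + (-2/1 + l/l) = -2 + (-2*1 + 1) = -2 + (-2 + 1) = -2 - 1 = -3)
S = -3
(-141 - 13)*S = (-141 - 13)*(-3) = -154*(-3) = 462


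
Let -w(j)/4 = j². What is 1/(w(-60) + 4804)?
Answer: -1/9596 ≈ -0.00010421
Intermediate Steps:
w(j) = -4*j²
1/(w(-60) + 4804) = 1/(-4*(-60)² + 4804) = 1/(-4*3600 + 4804) = 1/(-14400 + 4804) = 1/(-9596) = -1/9596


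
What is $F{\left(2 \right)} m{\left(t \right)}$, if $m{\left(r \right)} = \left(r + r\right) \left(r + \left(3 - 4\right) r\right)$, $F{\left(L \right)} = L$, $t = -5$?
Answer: $0$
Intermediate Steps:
$m{\left(r \right)} = 0$ ($m{\left(r \right)} = 2 r \left(r - r\right) = 2 r 0 = 0$)
$F{\left(2 \right)} m{\left(t \right)} = 2 \cdot 0 = 0$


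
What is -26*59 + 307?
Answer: -1227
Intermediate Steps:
-26*59 + 307 = -1534 + 307 = -1227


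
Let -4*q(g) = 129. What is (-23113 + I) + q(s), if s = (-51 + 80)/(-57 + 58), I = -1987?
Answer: -100529/4 ≈ -25132.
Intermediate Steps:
s = 29 (s = 29/1 = 29*1 = 29)
q(g) = -129/4 (q(g) = -¼*129 = -129/4)
(-23113 + I) + q(s) = (-23113 - 1987) - 129/4 = -25100 - 129/4 = -100529/4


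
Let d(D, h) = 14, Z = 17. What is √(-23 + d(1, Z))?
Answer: 3*I ≈ 3.0*I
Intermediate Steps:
√(-23 + d(1, Z)) = √(-23 + 14) = √(-9) = 3*I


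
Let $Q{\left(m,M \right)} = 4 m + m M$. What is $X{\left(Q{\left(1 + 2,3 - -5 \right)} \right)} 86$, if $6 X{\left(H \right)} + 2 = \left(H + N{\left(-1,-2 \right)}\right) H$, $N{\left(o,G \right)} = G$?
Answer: $\frac{52546}{3} \approx 17515.0$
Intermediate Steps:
$Q{\left(m,M \right)} = 4 m + M m$
$X{\left(H \right)} = - \frac{1}{3} + \frac{H \left(-2 + H\right)}{6}$ ($X{\left(H \right)} = - \frac{1}{3} + \frac{\left(H - 2\right) H}{6} = - \frac{1}{3} + \frac{\left(-2 + H\right) H}{6} = - \frac{1}{3} + \frac{H \left(-2 + H\right)}{6}$)
$X{\left(Q{\left(1 + 2,3 - -5 \right)} \right)} 86 = \left(- \frac{1}{3} - \frac{\left(1 + 2\right) \left(4 + \left(3 - -5\right)\right)}{3} + \frac{\left(\left(1 + 2\right) \left(4 + \left(3 - -5\right)\right)\right)^{2}}{6}\right) 86 = \left(- \frac{1}{3} - \frac{3 \left(4 + \left(3 + 5\right)\right)}{3} + \frac{\left(3 \left(4 + \left(3 + 5\right)\right)\right)^{2}}{6}\right) 86 = \left(- \frac{1}{3} - \frac{3 \left(4 + 8\right)}{3} + \frac{\left(3 \left(4 + 8\right)\right)^{2}}{6}\right) 86 = \left(- \frac{1}{3} - \frac{3 \cdot 12}{3} + \frac{\left(3 \cdot 12\right)^{2}}{6}\right) 86 = \left(- \frac{1}{3} - 12 + \frac{36^{2}}{6}\right) 86 = \left(- \frac{1}{3} - 12 + \frac{1}{6} \cdot 1296\right) 86 = \left(- \frac{1}{3} - 12 + 216\right) 86 = \frac{611}{3} \cdot 86 = \frac{52546}{3}$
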